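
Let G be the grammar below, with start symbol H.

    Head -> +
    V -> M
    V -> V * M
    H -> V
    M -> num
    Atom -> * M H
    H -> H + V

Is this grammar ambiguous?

Unambiguous

Only H, V, M are reachable from H; ignoring the rest: The grammar is stratified — H handles '+' (left-recursive), V handles '*', M atoms. Each operator has a fixed associativity and precedence level, so every string has one parse.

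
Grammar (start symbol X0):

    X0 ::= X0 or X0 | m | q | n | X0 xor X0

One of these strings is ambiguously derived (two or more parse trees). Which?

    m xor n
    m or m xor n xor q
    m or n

m or m xor n xor q

m xor n: 1 tree
m or m xor n xor q: 5 trees
m or n: 1 tree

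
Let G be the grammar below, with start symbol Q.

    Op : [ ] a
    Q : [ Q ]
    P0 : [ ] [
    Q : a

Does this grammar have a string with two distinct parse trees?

Unambiguous

(Op, P0 are unreachable from Q, so their rules don't affect L(Q).) L(Q) is { openⁿ atom closeⁿ : n ≥ 0 }. The bracket depth fixes n, and the derivation is forced at every step.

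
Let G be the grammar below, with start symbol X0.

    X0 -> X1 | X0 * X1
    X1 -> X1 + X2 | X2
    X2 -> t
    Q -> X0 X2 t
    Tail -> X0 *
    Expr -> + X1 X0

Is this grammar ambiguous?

Unambiguous

(Q, Tail, Expr are unreachable from X0, so their rules don't affect L(X0).) The grammar is stratified — X0 handles '*' (left-recursive), X1 handles '+', X2 atoms. Each operator has a fixed associativity and precedence level, so every string has one parse.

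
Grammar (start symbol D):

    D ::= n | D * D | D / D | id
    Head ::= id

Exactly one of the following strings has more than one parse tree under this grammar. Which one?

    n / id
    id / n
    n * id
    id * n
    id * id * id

id * id * id

n / id: 1 tree
id / n: 1 tree
n * id: 1 tree
id * n: 1 tree
id * id * id: 2 trees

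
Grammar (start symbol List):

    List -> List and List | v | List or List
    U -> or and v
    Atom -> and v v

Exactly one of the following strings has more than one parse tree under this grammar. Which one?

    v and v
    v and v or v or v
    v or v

v and v: 1 tree
v and v or v or v: 5 trees
v or v: 1 tree

v and v or v or v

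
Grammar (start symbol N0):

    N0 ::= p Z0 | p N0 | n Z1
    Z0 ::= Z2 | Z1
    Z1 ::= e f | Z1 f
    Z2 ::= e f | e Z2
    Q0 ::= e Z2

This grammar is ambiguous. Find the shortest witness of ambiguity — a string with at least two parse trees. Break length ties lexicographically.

p e f

length 3: p e f has 2 parse trees

Two derivations of p e f:
  N0 ⇒ p Z0 ⇒ p Z2 ⇒ p e f
  N0 ⇒ p Z0 ⇒ p Z1 ⇒ p e f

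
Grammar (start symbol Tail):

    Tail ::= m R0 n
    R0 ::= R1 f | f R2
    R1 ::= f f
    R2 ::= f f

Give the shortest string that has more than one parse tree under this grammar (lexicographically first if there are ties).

m f f f n

length 5: m f f f n has 2 parse trees

Two derivations of m f f f n:
  Tail ⇒ m R0 n ⇒ m R1 f n ⇒ m f f f n
  Tail ⇒ m R0 n ⇒ m f R2 n ⇒ m f f f n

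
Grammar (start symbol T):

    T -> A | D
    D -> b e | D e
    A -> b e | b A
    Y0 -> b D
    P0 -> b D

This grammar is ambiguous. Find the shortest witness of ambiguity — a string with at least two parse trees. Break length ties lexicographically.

length 2: b e has 2 parse trees

Two derivations of b e:
  T ⇒ A ⇒ b e
  T ⇒ D ⇒ b e

b e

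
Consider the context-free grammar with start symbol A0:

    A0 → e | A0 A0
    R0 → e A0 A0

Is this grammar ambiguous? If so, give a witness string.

Ambiguous

Witness: e e e

Derivation 1: A0 ⇒ A0 A0 ⇒ e A0 ⇒ e A0 A0 ⇒ e e A0 ⇒ e e e
Derivation 2: A0 ⇒ A0 A0 ⇒ A0 A0 A0 ⇒ e A0 A0 ⇒ e e A0 ⇒ e e e

Two distinct leftmost derivations for the same string.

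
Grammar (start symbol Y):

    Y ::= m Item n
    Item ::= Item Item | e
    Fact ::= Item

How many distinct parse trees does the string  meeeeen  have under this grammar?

14

Parse trees for meeeeen (showing first 6 of 14):
  [Y m [Item [Item e] [Item [Item e] [Item [Item e] [Item [Item e] [Item e]]]]] n]
  [Y m [Item [Item e] [Item [Item e] [Item [Item [Item e] [Item e]] [Item e]]]] n]
  [Y m [Item [Item e] [Item [Item [Item e] [Item e]] [Item [Item e] [Item e]]]] n]
  [Y m [Item [Item e] [Item [Item [Item e] [Item [Item e] [Item e]]] [Item e]]] n]
  [Y m [Item [Item e] [Item [Item [Item [Item e] [Item e]] [Item e]] [Item e]]] n]
  [Y m [Item [Item [Item e] [Item e]] [Item [Item e] [Item [Item e] [Item e]]]] n]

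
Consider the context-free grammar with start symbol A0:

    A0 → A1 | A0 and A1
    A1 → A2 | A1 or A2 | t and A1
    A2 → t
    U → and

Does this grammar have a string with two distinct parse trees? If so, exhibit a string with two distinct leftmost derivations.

Witness: t and t

Derivation 1: A0 ⇒ A1 ⇒ t and A1 ⇒ t and A2 ⇒ t and t
Derivation 2: A0 ⇒ A0 and A1 ⇒ A1 and A1 ⇒ A2 and A1 ⇒ t and A1 ⇒ t and A2 ⇒ t and t

Two distinct leftmost derivations for the same string.

Ambiguous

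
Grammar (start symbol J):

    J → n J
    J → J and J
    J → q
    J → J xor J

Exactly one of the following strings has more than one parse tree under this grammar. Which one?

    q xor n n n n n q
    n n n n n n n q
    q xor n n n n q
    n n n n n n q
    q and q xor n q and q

q xor n n n n n q: 1 tree
n n n n n n n q: 1 tree
q xor n n n n q: 1 tree
n n n n n n q: 1 tree
q and q xor n q and q: 7 trees

q and q xor n q and q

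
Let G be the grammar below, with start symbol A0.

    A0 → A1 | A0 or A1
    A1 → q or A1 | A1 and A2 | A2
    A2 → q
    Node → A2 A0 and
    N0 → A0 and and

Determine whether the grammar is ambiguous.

Ambiguous

Witness: q or q

Derivation 1: A0 ⇒ A1 ⇒ q or A1 ⇒ q or A2 ⇒ q or q
Derivation 2: A0 ⇒ A0 or A1 ⇒ A1 or A1 ⇒ A2 or A1 ⇒ q or A1 ⇒ q or A2 ⇒ q or q

Two distinct leftmost derivations for the same string.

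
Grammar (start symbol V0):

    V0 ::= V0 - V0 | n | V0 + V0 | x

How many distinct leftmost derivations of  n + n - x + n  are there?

Parse trees for n + n - x + n:
  [V0 [V0 [V0 n] + [V0 n]] - [V0 [V0 x] + [V0 n]]]
  [V0 [V0 n] + [V0 [V0 n] - [V0 [V0 x] + [V0 n]]]]
  [V0 [V0 n] + [V0 [V0 [V0 n] - [V0 x]] + [V0 n]]]
  [V0 [V0 [V0 [V0 n] + [V0 n]] - [V0 x]] + [V0 n]]
  [V0 [V0 [V0 n] + [V0 [V0 n] - [V0 x]]] + [V0 n]]

5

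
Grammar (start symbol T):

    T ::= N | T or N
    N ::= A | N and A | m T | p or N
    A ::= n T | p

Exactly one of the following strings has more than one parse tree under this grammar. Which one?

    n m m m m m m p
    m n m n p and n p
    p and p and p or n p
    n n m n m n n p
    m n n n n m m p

m n m n p and n p

n m m m m m m p: 1 tree
m n m n p and n p: 5 trees
p and p and p or n p: 1 tree
n n m n m n n p: 1 tree
m n n n n m m p: 1 tree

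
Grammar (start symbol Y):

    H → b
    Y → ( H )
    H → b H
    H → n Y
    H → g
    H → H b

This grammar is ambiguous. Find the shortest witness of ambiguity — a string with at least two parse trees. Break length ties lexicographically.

( b b )

length 3: no string has ≥2 trees
length 4: ( b b ) has 2 parse trees

Two derivations of ( b b ):
  Y ⇒ ( H ) ⇒ ( b H ) ⇒ ( b b )
  Y ⇒ ( H ) ⇒ ( H b ) ⇒ ( b b )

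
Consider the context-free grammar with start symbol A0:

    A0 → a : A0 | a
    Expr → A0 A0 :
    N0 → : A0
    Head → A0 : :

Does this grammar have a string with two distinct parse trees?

Only A0 is reachable from A0; ignoring the rest: Right-recursive list with a separator: after each atom, whether the separator follows determines the rule. One parse per string.

Unambiguous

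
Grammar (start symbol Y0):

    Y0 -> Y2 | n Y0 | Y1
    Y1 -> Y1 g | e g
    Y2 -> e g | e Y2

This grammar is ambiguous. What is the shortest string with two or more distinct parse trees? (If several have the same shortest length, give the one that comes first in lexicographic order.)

length 2: e g has 2 parse trees

Two derivations of e g:
  Y0 ⇒ Y2 ⇒ e g
  Y0 ⇒ Y1 ⇒ e g

e g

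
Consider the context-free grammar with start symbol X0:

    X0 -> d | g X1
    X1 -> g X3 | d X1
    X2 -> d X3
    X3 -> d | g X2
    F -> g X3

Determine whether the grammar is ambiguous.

Unambiguous

Only X0, X1, X2, X3 are reachable from X0; ignoring the rest: The reachable rules are right-linear with at most one rule per (nonterminal, next-terminal) pair. Each input token forces the next rule, so parsing is deterministic.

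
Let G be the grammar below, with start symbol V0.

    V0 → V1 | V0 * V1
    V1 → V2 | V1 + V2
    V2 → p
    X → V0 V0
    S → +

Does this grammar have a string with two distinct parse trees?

Unambiguous

(X, S are unreachable from V0, so their rules don't affect L(V0).) V0 → V0 * V1 | V1  ;  V1 → V1 + V2 | V2  — a left-associative chain with V2 at the bottom. Each string factors uniquely by precedence.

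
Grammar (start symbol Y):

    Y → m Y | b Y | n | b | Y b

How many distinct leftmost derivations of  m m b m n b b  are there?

15

Parse trees for m m b m n b b (showing first 6 of 15):
  [Y m [Y m [Y b [Y m [Y [Y [Y n] b] b]]]]]
  [Y m [Y m [Y b [Y [Y m [Y [Y n] b]] b]]]]
  [Y m [Y m [Y b [Y [Y [Y m [Y n]] b] b]]]]
  [Y m [Y m [Y [Y b [Y m [Y [Y n] b]]] b]]]
  [Y m [Y m [Y [Y b [Y [Y m [Y n]] b]] b]]]
  [Y m [Y m [Y [Y [Y b [Y m [Y n]]] b] b]]]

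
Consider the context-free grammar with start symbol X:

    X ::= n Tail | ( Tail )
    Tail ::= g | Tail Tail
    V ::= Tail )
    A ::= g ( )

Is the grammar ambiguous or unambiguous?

Witness: n g g g

Derivation 1: X ⇒ n Tail ⇒ n Tail Tail ⇒ n g Tail ⇒ n g Tail Tail ⇒ n g g Tail ⇒ n g g g
Derivation 2: X ⇒ n Tail ⇒ n Tail Tail ⇒ n Tail Tail Tail ⇒ n g Tail Tail ⇒ n g g Tail ⇒ n g g g

Two distinct leftmost derivations for the same string.

Ambiguous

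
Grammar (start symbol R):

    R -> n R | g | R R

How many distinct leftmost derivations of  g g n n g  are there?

2

Parse trees for g g n n g:
  [R [R g] [R [R g] [R n [R n [R g]]]]]
  [R [R [R g] [R g]] [R n [R n [R g]]]]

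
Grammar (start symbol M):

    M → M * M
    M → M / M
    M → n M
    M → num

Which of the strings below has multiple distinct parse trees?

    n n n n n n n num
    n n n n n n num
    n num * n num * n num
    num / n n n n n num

n n n n n n n num: 1 tree
n n n n n n num: 1 tree
n num * n num * n num: 7 trees
num / n n n n n num: 1 tree

n num * n num * n num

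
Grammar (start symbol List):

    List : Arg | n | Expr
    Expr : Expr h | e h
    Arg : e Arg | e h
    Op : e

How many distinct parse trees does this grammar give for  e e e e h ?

1

Parse trees for e e e e h:
  [List [Arg e [Arg e [Arg e [Arg e h]]]]]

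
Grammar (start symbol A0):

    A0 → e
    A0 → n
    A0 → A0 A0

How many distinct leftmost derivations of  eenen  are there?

14

Parse trees for eenen (showing first 6 of 14):
  [A0 [A0 e] [A0 [A0 e] [A0 [A0 n] [A0 [A0 e] [A0 n]]]]]
  [A0 [A0 e] [A0 [A0 e] [A0 [A0 [A0 n] [A0 e]] [A0 n]]]]
  [A0 [A0 e] [A0 [A0 [A0 e] [A0 n]] [A0 [A0 e] [A0 n]]]]
  [A0 [A0 e] [A0 [A0 [A0 e] [A0 [A0 n] [A0 e]]] [A0 n]]]
  [A0 [A0 e] [A0 [A0 [A0 [A0 e] [A0 n]] [A0 e]] [A0 n]]]
  [A0 [A0 [A0 e] [A0 e]] [A0 [A0 n] [A0 [A0 e] [A0 n]]]]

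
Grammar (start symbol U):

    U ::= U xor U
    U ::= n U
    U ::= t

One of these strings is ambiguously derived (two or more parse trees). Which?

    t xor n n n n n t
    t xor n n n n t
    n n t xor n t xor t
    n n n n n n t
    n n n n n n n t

t xor n n n n n t: 1 tree
t xor n n n n t: 1 tree
n n t xor n t xor t: 12 trees
n n n n n n t: 1 tree
n n n n n n n t: 1 tree

n n t xor n t xor t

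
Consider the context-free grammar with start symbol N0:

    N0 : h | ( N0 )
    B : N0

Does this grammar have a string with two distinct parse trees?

Unambiguous

Only N0 is reachable from N0; ignoring the rest: L(N0) is { openⁿ atom closeⁿ : n ≥ 0 }. The bracket depth fixes n, and the derivation is forced at every step.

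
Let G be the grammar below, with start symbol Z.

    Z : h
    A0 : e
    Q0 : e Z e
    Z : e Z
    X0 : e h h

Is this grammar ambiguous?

Unambiguous

Only Z is reachable from Z; ignoring the rest: The reachable rules are right-linear with at most one rule per (nonterminal, next-terminal) pair. Each input token forces the next rule, so parsing is deterministic.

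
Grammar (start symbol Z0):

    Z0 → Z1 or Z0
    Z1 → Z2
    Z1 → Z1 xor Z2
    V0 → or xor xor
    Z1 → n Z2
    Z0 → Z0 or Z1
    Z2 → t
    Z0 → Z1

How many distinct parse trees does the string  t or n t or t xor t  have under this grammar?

4

Parse trees for t or n t or t xor t:
  [Z0 [Z1 [Z2 t]] or [Z0 [Z1 n [Z2 t]] or [Z0 [Z1 [Z1 [Z2 t]] xor [Z2 t]]]]]
  [Z0 [Z1 [Z2 t]] or [Z0 [Z0 [Z1 n [Z2 t]]] or [Z1 [Z1 [Z2 t]] xor [Z2 t]]]]
  [Z0 [Z0 [Z1 [Z2 t]] or [Z0 [Z1 n [Z2 t]]]] or [Z1 [Z1 [Z2 t]] xor [Z2 t]]]
  [Z0 [Z0 [Z0 [Z1 [Z2 t]]] or [Z1 n [Z2 t]]] or [Z1 [Z1 [Z2 t]] xor [Z2 t]]]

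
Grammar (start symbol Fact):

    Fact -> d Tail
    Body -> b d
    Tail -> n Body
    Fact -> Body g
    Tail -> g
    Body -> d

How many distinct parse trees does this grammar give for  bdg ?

Parse trees for bdg:
  [Fact [Body b d] g]

1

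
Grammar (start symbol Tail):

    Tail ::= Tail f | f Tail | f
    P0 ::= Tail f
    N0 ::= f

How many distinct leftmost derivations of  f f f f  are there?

8

Parse trees for f f f f:
  [Tail [Tail [Tail [Tail f] f] f] f]
  [Tail [Tail [Tail f [Tail f]] f] f]
  [Tail [Tail f [Tail [Tail f] f]] f]
  [Tail [Tail f [Tail f [Tail f]]] f]
  [Tail f [Tail [Tail [Tail f] f] f]]
  [Tail f [Tail [Tail f [Tail f]] f]]
  [Tail f [Tail f [Tail [Tail f] f]]]
  [Tail f [Tail f [Tail f [Tail f]]]]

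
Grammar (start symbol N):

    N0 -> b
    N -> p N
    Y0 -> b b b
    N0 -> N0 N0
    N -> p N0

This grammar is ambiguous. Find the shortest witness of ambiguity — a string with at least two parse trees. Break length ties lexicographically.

length 2: no string has ≥2 trees
length 3: no string has ≥2 trees
length 4: p b b b has 2 parse trees

Two derivations of p b b b:
  N ⇒ p N0 ⇒ p N0 N0 ⇒ p b N0 ⇒ p b N0 N0 ⇒ p b b N0 ⇒ p b b b
  N ⇒ p N0 ⇒ p N0 N0 ⇒ p N0 N0 N0 ⇒ p b N0 N0 ⇒ p b b N0 ⇒ p b b b

p b b b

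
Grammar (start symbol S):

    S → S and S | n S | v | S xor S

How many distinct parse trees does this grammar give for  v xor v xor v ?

Parse trees for v xor v xor v:
  [S [S v] xor [S [S v] xor [S v]]]
  [S [S [S v] xor [S v]] xor [S v]]

2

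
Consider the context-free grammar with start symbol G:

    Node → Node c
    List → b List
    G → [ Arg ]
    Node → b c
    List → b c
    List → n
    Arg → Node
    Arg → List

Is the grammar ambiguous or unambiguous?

Witness: [ b c ]

Derivation 1: G ⇒ [ Arg ] ⇒ [ Node ] ⇒ [ b c ]
Derivation 2: G ⇒ [ Arg ] ⇒ [ List ] ⇒ [ b c ]

Two distinct leftmost derivations for the same string.

Ambiguous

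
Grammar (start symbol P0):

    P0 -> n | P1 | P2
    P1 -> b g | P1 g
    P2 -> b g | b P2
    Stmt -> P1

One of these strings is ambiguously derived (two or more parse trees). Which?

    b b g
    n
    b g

b b g: 1 tree
n: 1 tree
b g: 2 trees

b g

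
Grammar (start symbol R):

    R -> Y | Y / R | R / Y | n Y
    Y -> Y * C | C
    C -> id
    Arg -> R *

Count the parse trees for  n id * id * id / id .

Parse trees for n id * id * id / id:
  [R [R n [Y [Y [Y [C id]] * [C id]] * [C id]]] / [Y [C id]]]

1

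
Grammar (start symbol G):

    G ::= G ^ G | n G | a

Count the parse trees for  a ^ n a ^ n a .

Parse trees for a ^ n a ^ n a:
  [G [G a] ^ [G [G n [G a]] ^ [G n [G a]]]]
  [G [G a] ^ [G n [G [G a] ^ [G n [G a]]]]]
  [G [G [G a] ^ [G n [G a]]] ^ [G n [G a]]]

3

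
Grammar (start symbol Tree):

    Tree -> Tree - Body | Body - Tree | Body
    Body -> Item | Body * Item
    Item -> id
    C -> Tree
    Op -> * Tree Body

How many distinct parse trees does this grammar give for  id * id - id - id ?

Parse trees for id * id - id - id:
  [Tree [Tree [Tree [Body [Body [Item id]] * [Item id]]] - [Body [Item id]]] - [Body [Item id]]]
  [Tree [Tree [Body [Body [Item id]] * [Item id]] - [Tree [Body [Item id]]]] - [Body [Item id]]]
  [Tree [Body [Body [Item id]] * [Item id]] - [Tree [Tree [Body [Item id]]] - [Body [Item id]]]]
  [Tree [Body [Body [Item id]] * [Item id]] - [Tree [Body [Item id]] - [Tree [Body [Item id]]]]]

4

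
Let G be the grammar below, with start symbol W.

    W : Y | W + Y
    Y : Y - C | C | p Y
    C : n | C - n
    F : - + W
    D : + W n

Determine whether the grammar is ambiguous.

Witness: n - n

Derivation 1: W ⇒ Y ⇒ Y - C ⇒ C - C ⇒ n - C ⇒ n - n
Derivation 2: W ⇒ Y ⇒ C ⇒ C - n ⇒ n - n

Two distinct leftmost derivations for the same string.

Ambiguous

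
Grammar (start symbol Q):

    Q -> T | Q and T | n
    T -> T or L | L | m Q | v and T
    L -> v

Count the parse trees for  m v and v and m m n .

Parse trees for m v and v and m m n:
  [Q [T m [Q [T v and [T v and [T m [Q [T m [Q n]]]]]]]]]
  [Q [T m [Q [Q [T [L v]]] and [T v and [T m [Q [T m [Q n]]]]]]]]
  [Q [T m [Q [Q [T v and [T [L v]]]] and [T m [Q [T m [Q n]]]]]]]
  [Q [T m [Q [Q [Q [T [L v]]] and [T [L v]]] and [T m [Q [T m [Q n]]]]]]]
  [Q [Q [T m [Q [T [L v]]]]] and [T v and [T m [Q [T m [Q n]]]]]]
  [Q [Q [T m [Q [T v and [T [L v]]]]]] and [T m [Q [T m [Q n]]]]]
  [Q [Q [T m [Q [Q [T [L v]]] and [T [L v]]]]] and [T m [Q [T m [Q n]]]]]
  [Q [Q [Q [T m [Q [T [L v]]]]] and [T [L v]]] and [T m [Q [T m [Q n]]]]]

8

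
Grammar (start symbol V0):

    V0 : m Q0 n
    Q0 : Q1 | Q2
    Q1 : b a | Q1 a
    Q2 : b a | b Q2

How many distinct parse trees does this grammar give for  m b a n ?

Parse trees for m b a n:
  [V0 m [Q0 [Q1 b a]] n]
  [V0 m [Q0 [Q2 b a]] n]

2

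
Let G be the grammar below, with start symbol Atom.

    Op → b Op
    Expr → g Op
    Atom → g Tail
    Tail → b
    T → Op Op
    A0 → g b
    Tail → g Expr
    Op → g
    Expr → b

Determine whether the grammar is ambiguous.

(A0, T are unreachable from Atom, so their rules don't affect L(Atom).) The reachable rules are right-linear with at most one rule per (nonterminal, next-terminal) pair. Each input token forces the next rule, so parsing is deterministic.

Unambiguous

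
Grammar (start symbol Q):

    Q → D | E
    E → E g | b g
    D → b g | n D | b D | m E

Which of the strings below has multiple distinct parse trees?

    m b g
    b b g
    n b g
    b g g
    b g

b g

m b g: 1 tree
b b g: 1 tree
n b g: 1 tree
b g g: 1 tree
b g: 2 trees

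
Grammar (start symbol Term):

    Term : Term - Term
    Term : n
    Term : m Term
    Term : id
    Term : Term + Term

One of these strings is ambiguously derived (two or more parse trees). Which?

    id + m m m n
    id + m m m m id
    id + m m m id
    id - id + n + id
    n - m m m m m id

id - id + n + id

id + m m m n: 1 tree
id + m m m m id: 1 tree
id + m m m id: 1 tree
id - id + n + id: 5 trees
n - m m m m m id: 1 tree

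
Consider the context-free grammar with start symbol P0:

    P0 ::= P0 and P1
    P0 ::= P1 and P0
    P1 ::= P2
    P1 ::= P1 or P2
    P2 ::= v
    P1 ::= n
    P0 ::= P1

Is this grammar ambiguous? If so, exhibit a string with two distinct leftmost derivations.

Witness: n and n

Derivation 1: P0 ⇒ P0 and P1 ⇒ P1 and P1 ⇒ n and P1 ⇒ n and n
Derivation 2: P0 ⇒ P1 and P0 ⇒ n and P0 ⇒ n and P1 ⇒ n and n

Two distinct leftmost derivations for the same string.

Ambiguous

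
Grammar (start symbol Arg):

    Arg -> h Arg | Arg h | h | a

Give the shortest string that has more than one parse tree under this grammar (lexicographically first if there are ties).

h h

length 1: no string has ≥2 trees
length 2: h h has 2 parse trees

Two derivations of h h:
  Arg ⇒ h Arg ⇒ h h
  Arg ⇒ Arg h ⇒ h h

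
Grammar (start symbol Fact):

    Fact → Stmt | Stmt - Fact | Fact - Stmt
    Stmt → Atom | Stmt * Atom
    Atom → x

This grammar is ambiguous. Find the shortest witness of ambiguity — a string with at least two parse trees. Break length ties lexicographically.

length 1: no string has ≥2 trees
length 3: x - x has 2 parse trees

Two derivations of x - x:
  Fact ⇒ Stmt - Fact ⇒ Atom - Fact ⇒ x - Fact ⇒ x - Stmt ⇒ x - Atom ⇒ x - x
  Fact ⇒ Fact - Stmt ⇒ Stmt - Stmt ⇒ Atom - Stmt ⇒ x - Stmt ⇒ x - Atom ⇒ x - x

x - x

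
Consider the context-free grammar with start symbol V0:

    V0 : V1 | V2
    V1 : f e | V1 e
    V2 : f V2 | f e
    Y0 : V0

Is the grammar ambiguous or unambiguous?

Witness: f e

Derivation 1: V0 ⇒ V1 ⇒ f e
Derivation 2: V0 ⇒ V2 ⇒ f e

Two distinct leftmost derivations for the same string.

Ambiguous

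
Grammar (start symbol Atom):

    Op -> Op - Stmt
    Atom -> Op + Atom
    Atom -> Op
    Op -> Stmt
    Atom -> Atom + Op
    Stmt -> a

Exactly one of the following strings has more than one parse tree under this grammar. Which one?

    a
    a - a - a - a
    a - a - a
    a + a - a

a: 1 tree
a - a - a - a: 1 tree
a - a - a: 1 tree
a + a - a: 2 trees

a + a - a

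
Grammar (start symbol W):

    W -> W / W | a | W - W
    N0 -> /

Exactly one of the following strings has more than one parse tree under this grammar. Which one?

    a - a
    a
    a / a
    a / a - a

a / a - a

a - a: 1 tree
a: 1 tree
a / a: 1 tree
a / a - a: 2 trees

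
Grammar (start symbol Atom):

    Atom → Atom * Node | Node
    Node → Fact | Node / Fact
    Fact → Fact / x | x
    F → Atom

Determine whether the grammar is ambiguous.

Ambiguous

Witness: x / x

Derivation 1: Atom ⇒ Node ⇒ Fact ⇒ Fact / x ⇒ x / x
Derivation 2: Atom ⇒ Node ⇒ Node / Fact ⇒ Fact / Fact ⇒ x / Fact ⇒ x / x

Two distinct leftmost derivations for the same string.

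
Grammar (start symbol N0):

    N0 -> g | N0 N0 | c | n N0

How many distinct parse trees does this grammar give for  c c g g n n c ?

Parse trees for c c g g n n c (showing first 6 of 14):
  [N0 [N0 c] [N0 [N0 c] [N0 [N0 g] [N0 [N0 g] [N0 n [N0 n [N0 c]]]]]]]
  [N0 [N0 c] [N0 [N0 c] [N0 [N0 [N0 g] [N0 g]] [N0 n [N0 n [N0 c]]]]]]
  [N0 [N0 c] [N0 [N0 [N0 c] [N0 g]] [N0 [N0 g] [N0 n [N0 n [N0 c]]]]]]
  [N0 [N0 c] [N0 [N0 [N0 c] [N0 [N0 g] [N0 g]]] [N0 n [N0 n [N0 c]]]]]
  [N0 [N0 c] [N0 [N0 [N0 [N0 c] [N0 g]] [N0 g]] [N0 n [N0 n [N0 c]]]]]
  [N0 [N0 [N0 c] [N0 c]] [N0 [N0 g] [N0 [N0 g] [N0 n [N0 n [N0 c]]]]]]

14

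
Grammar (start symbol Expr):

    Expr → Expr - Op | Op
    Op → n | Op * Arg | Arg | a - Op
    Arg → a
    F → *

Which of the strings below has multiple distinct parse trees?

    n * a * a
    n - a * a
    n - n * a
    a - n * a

a - n * a

n * a * a: 1 tree
n - a * a: 1 tree
n - n * a: 1 tree
a - n * a: 3 trees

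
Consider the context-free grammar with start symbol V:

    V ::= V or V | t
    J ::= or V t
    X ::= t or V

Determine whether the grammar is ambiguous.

Ambiguous

Witness: t or t or t

Derivation 1: V ⇒ V or V ⇒ V or V or V ⇒ t or V or V ⇒ t or t or V ⇒ t or t or t
Derivation 2: V ⇒ V or V ⇒ t or V ⇒ t or V or V ⇒ t or t or V ⇒ t or t or t

Two distinct leftmost derivations for the same string.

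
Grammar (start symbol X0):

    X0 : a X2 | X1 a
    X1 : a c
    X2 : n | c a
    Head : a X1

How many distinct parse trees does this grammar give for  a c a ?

Parse trees for a c a:
  [X0 a [X2 c a]]
  [X0 [X1 a c] a]

2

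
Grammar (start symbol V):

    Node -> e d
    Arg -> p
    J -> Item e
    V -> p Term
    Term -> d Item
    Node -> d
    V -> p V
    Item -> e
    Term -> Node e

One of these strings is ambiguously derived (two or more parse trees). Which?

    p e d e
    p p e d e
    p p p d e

p e d e: 1 tree
p p e d e: 1 tree
p p p d e: 2 trees

p p p d e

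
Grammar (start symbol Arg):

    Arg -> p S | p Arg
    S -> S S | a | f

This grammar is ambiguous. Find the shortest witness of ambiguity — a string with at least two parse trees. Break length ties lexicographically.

p a a a

length 2: no string has ≥2 trees
length 3: no string has ≥2 trees
length 4: p a a a has 2 parse trees

Two derivations of p a a a:
  Arg ⇒ p S ⇒ p S S ⇒ p S S S ⇒ p a S S ⇒ p a a S ⇒ p a a a
  Arg ⇒ p S ⇒ p S S ⇒ p a S ⇒ p a S S ⇒ p a a S ⇒ p a a a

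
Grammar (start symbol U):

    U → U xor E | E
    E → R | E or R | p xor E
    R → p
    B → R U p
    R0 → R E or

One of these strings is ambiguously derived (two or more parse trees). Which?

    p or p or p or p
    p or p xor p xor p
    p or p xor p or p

p or p xor p xor p

p or p or p or p: 1 tree
p or p xor p xor p: 2 trees
p or p xor p or p: 1 tree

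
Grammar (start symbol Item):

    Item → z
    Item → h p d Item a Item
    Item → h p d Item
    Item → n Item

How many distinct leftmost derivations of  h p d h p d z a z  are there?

Parse trees for h p d h p d z a z:
  [Item h p d [Item h p d [Item z]] a [Item z]]
  [Item h p d [Item h p d [Item z] a [Item z]]]

2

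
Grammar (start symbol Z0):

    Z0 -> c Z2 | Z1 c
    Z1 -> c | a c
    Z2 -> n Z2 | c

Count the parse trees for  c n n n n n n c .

1

Parse trees for c n n n n n n c:
  [Z0 c [Z2 n [Z2 n [Z2 n [Z2 n [Z2 n [Z2 n [Z2 c]]]]]]]]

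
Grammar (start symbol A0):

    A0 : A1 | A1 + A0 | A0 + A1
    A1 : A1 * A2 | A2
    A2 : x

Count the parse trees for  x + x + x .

4

Parse trees for x + x + x:
  [A0 [A1 [A2 x]] + [A0 [A1 [A2 x]] + [A0 [A1 [A2 x]]]]]
  [A0 [A1 [A2 x]] + [A0 [A0 [A1 [A2 x]]] + [A1 [A2 x]]]]
  [A0 [A0 [A1 [A2 x]] + [A0 [A1 [A2 x]]]] + [A1 [A2 x]]]
  [A0 [A0 [A0 [A1 [A2 x]]] + [A1 [A2 x]]] + [A1 [A2 x]]]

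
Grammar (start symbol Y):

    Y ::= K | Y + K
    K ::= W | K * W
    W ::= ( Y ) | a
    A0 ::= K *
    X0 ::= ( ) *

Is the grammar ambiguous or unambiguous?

Unambiguous

(A0, X0 are unreachable from Y, so their rules don't affect L(Y).) Y → Y + K | K  ;  K → K * W | W  — a left-associative chain with W at the bottom. Each string factors uniquely by precedence.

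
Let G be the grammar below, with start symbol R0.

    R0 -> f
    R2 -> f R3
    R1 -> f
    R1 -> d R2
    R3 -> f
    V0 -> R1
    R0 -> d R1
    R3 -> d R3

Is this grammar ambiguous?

(V0 is unreachable from R0, so its rules don't affect L(R0).) Each reachable nonterminal has at most one production per leading terminal, and all productions are right-linear; the derivation is determined token-by-token.

Unambiguous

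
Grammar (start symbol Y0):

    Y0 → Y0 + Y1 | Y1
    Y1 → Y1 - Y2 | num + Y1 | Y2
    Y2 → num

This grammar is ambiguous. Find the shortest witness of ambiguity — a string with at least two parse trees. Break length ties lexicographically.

num + num

length 1: no string has ≥2 trees
length 3: num + num has 2 parse trees

Two derivations of num + num:
  Y0 ⇒ Y0 + Y1 ⇒ Y1 + Y1 ⇒ Y2 + Y1 ⇒ num + Y1 ⇒ num + Y2 ⇒ num + num
  Y0 ⇒ Y1 ⇒ num + Y1 ⇒ num + Y2 ⇒ num + num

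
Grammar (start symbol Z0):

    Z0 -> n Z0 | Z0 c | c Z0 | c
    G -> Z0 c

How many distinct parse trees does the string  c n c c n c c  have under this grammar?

Parse trees for c n c c n c c:
  [Z0 [Z0 c [Z0 n [Z0 c [Z0 c [Z0 n [Z0 c]]]]]] c]
  [Z0 c [Z0 n [Z0 [Z0 c [Z0 c [Z0 n [Z0 c]]]] c]]]
  [Z0 c [Z0 n [Z0 c [Z0 [Z0 c [Z0 n [Z0 c]]] c]]]]
  [Z0 c [Z0 n [Z0 c [Z0 c [Z0 n [Z0 [Z0 c] c]]]]]]
  [Z0 c [Z0 n [Z0 c [Z0 c [Z0 n [Z0 c [Z0 c]]]]]]]
  [Z0 c [Z0 n [Z0 c [Z0 c [Z0 [Z0 n [Z0 c]] c]]]]]
  [Z0 c [Z0 [Z0 n [Z0 c [Z0 c [Z0 n [Z0 c]]]]] c]]

7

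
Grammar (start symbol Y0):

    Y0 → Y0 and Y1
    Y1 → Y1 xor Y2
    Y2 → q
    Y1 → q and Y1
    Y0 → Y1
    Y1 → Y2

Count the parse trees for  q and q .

Parse trees for q and q:
  [Y0 [Y0 [Y1 [Y2 q]]] and [Y1 [Y2 q]]]
  [Y0 [Y1 q and [Y1 [Y2 q]]]]

2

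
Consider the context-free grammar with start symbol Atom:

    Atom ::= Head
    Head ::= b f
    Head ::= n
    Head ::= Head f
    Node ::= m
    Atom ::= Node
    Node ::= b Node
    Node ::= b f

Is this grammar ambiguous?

Witness: b f

Derivation 1: Atom ⇒ Head ⇒ b f
Derivation 2: Atom ⇒ Node ⇒ b f

Two distinct leftmost derivations for the same string.

Ambiguous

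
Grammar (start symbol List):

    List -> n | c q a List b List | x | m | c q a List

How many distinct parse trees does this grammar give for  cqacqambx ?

2

Parse trees for cqacqambx:
  [List c q a [List c q a [List m]] b [List x]]
  [List c q a [List c q a [List m] b [List x]]]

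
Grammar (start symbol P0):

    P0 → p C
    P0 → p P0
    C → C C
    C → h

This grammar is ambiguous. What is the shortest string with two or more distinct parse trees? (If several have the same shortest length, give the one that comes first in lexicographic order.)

p h h h

length 2: no string has ≥2 trees
length 3: no string has ≥2 trees
length 4: p h h h has 2 parse trees

Two derivations of p h h h:
  P0 ⇒ p C ⇒ p C C ⇒ p C C C ⇒ p h C C ⇒ p h h C ⇒ p h h h
  P0 ⇒ p C ⇒ p C C ⇒ p h C ⇒ p h C C ⇒ p h h C ⇒ p h h h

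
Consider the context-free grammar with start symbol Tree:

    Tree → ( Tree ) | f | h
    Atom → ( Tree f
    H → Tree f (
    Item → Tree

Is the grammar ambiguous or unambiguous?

Unambiguous

Only Tree is reachable from Tree; ignoring the rest: L(Tree) is { openⁿ atom closeⁿ : n ≥ 0 }. The bracket depth fixes n, and the derivation is forced at every step.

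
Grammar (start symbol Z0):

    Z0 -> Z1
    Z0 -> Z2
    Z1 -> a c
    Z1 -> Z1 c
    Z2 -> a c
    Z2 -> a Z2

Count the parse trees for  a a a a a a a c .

1

Parse trees for a a a a a a a c:
  [Z0 [Z2 a [Z2 a [Z2 a [Z2 a [Z2 a [Z2 a [Z2 a c]]]]]]]]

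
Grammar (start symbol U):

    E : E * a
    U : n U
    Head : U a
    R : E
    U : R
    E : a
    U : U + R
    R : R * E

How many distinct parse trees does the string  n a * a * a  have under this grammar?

4

Parse trees for n a * a * a:
  [U n [U [R [E [E [E a] * a] * a]]]]
  [U n [U [R [R [E a]] * [E [E a] * a]]]]
  [U n [U [R [R [E [E a] * a]] * [E a]]]]
  [U n [U [R [R [R [E a]] * [E a]] * [E a]]]]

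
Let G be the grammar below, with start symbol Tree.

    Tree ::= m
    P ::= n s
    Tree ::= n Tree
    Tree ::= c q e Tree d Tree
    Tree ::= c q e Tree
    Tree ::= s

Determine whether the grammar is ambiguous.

Ambiguous

Witness: c q e c q e m d m

Derivation 1: Tree ⇒ c q e Tree d Tree ⇒ c q e c q e Tree d Tree ⇒ c q e c q e m d Tree ⇒ c q e c q e m d m
Derivation 2: Tree ⇒ c q e Tree ⇒ c q e c q e Tree d Tree ⇒ c q e c q e m d Tree ⇒ c q e c q e m d m

Two distinct leftmost derivations for the same string.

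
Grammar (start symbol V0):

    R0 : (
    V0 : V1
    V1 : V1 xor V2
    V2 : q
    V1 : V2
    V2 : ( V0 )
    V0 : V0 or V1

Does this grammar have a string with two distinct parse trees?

(R0 is unreachable from V0, so its rules don't affect L(V0).) This is a standard precedence ladder (V0 over V1 over V2), with each level left-recursive on its own operator ('or' at V0, 'xor' at V1). That structure is LR(1), hence unambiguous.

Unambiguous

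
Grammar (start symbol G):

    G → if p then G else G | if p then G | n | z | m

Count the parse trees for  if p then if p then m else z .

2

Parse trees for if p then if p then m else z:
  [G if p then [G if p then [G m]] else [G z]]
  [G if p then [G if p then [G m] else [G z]]]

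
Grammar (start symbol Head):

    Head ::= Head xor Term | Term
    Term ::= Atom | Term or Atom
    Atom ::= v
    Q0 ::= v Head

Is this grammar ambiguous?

Unambiguous

(Q0 is unreachable from Head, so its rules don't affect L(Head).) This is a standard precedence ladder (Head over Term over Atom), with each level left-recursive on its own operator ('xor' at Head, 'or' at Term). That structure is LR(1), hence unambiguous.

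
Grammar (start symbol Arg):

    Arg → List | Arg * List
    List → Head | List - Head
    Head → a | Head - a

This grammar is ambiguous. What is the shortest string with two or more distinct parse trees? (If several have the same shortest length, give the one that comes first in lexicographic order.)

a - a

length 1: no string has ≥2 trees
length 3: a - a has 2 parse trees

Two derivations of a - a:
  Arg ⇒ List ⇒ Head ⇒ Head - a ⇒ a - a
  Arg ⇒ List ⇒ List - Head ⇒ Head - Head ⇒ a - Head ⇒ a - a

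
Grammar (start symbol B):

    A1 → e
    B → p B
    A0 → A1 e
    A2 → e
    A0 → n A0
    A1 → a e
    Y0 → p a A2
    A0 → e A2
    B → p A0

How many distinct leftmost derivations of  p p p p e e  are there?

2

Parse trees for p p p p e e:
  [B p [B p [B p [B p [A0 [A1 e] e]]]]]
  [B p [B p [B p [B p [A0 e [A2 e]]]]]]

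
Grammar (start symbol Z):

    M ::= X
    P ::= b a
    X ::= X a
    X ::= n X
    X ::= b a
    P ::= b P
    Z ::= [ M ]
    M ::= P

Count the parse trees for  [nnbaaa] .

6

Parse trees for [nnbaaa]:
  [Z [ [M [X [X [X n [X n [X b a]]] a] a]] ]]
  [Z [ [M [X [X n [X [X n [X b a]] a]] a]] ]]
  [Z [ [M [X [X n [X n [X [X b a] a]]] a]] ]]
  [Z [ [M [X n [X [X [X n [X b a]] a] a]]] ]]
  [Z [ [M [X n [X [X n [X [X b a] a]] a]]] ]]
  [Z [ [M [X n [X n [X [X [X b a] a] a]]]] ]]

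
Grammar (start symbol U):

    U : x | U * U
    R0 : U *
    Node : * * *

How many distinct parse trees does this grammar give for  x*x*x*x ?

5

Parse trees for x*x*x*x:
  [U [U x] * [U [U x] * [U [U x] * [U x]]]]
  [U [U x] * [U [U [U x] * [U x]] * [U x]]]
  [U [U [U x] * [U x]] * [U [U x] * [U x]]]
  [U [U [U x] * [U [U x] * [U x]]] * [U x]]
  [U [U [U [U x] * [U x]] * [U x]] * [U x]]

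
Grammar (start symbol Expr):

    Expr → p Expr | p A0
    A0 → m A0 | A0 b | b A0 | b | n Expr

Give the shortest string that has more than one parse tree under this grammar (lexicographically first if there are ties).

p b b

length 2: no string has ≥2 trees
length 3: p b b has 2 parse trees

Two derivations of p b b:
  Expr ⇒ p A0 ⇒ p A0 b ⇒ p b b
  Expr ⇒ p A0 ⇒ p b A0 ⇒ p b b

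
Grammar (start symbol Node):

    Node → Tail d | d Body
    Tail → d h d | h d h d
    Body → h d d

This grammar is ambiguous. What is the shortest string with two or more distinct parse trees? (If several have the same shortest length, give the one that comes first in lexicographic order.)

length 4: d h d d has 2 parse trees

Two derivations of d h d d:
  Node ⇒ Tail d ⇒ d h d d
  Node ⇒ d Body ⇒ d h d d

d h d d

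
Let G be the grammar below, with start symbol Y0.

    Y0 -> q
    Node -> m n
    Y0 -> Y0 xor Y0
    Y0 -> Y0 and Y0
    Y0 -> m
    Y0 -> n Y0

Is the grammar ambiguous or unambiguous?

Ambiguous

Witness: n m and m

Derivation 1: Y0 ⇒ Y0 and Y0 ⇒ n Y0 and Y0 ⇒ n m and Y0 ⇒ n m and m
Derivation 2: Y0 ⇒ n Y0 ⇒ n Y0 and Y0 ⇒ n m and Y0 ⇒ n m and m

Two distinct leftmost derivations for the same string.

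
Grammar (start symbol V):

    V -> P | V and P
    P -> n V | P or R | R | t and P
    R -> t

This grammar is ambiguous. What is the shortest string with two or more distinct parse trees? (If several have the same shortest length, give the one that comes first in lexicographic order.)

length 1: no string has ≥2 trees
length 2: no string has ≥2 trees
length 3: t and t has 2 parse trees

Two derivations of t and t:
  V ⇒ P ⇒ t and P ⇒ t and R ⇒ t and t
  V ⇒ V and P ⇒ P and P ⇒ R and P ⇒ t and P ⇒ t and R ⇒ t and t

t and t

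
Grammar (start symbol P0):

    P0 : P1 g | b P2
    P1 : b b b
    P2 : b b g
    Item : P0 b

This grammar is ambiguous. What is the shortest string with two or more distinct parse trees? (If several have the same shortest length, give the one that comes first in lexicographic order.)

b b b g

length 4: b b b g has 2 parse trees

Two derivations of b b b g:
  P0 ⇒ P1 g ⇒ b b b g
  P0 ⇒ b P2 ⇒ b b b g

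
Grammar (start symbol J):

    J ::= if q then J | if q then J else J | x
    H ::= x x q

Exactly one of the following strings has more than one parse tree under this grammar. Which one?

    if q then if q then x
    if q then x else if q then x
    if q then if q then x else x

if q then if q then x: 1 tree
if q then x else if q then x: 1 tree
if q then if q then x else x: 2 trees

if q then if q then x else x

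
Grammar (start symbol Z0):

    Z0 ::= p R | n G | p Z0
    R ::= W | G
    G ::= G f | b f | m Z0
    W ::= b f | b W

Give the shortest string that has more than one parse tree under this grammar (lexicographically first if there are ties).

p b f

length 3: p b f has 2 parse trees

Two derivations of p b f:
  Z0 ⇒ p R ⇒ p W ⇒ p b f
  Z0 ⇒ p R ⇒ p G ⇒ p b f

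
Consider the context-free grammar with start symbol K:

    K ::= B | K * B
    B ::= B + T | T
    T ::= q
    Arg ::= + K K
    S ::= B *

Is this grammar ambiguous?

Unambiguous

(Arg, S are unreachable from K, so their rules don't affect L(K).) The grammar is stratified — K handles '*' (left-recursive), B handles '+', T atoms. Each operator has a fixed associativity and precedence level, so every string has one parse.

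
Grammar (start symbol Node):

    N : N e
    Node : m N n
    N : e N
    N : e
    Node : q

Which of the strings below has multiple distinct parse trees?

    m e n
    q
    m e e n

m e n: 1 tree
q: 1 tree
m e e n: 2 trees

m e e n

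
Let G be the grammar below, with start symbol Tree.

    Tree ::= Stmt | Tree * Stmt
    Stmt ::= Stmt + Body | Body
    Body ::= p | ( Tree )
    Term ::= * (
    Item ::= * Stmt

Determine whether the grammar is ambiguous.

Unambiguous

Only Tree, Stmt, Body are reachable from Tree; ignoring the rest: This is a standard precedence ladder (Tree over Stmt over Body), with each level left-recursive on its own operator ('*' at Tree, '+' at Stmt). That structure is LR(1), hence unambiguous.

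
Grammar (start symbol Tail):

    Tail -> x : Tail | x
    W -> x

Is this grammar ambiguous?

Unambiguous

(W is unreachable from Tail, so its rules don't affect L(Tail).) The reachable grammar is A → atom sep A | atom. Each atom is followed by either the separator (recurse) or end-of-string (stop) — no choice point.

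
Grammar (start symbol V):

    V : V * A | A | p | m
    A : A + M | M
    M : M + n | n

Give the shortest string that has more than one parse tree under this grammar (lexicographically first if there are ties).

length 1: no string has ≥2 trees
length 3: n + n has 2 parse trees

Two derivations of n + n:
  V ⇒ A ⇒ A + M ⇒ M + M ⇒ n + M ⇒ n + n
  V ⇒ A ⇒ M ⇒ M + n ⇒ n + n

n + n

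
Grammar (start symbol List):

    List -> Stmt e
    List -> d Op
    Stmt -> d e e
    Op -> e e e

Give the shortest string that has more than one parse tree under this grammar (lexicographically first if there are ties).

length 4: d e e e has 2 parse trees

Two derivations of d e e e:
  List ⇒ Stmt e ⇒ d e e e
  List ⇒ d Op ⇒ d e e e

d e e e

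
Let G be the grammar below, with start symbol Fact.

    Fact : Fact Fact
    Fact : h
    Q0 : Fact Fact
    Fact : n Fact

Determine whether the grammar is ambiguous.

Ambiguous

Witness: h h h

Derivation 1: Fact ⇒ Fact Fact ⇒ Fact Fact Fact ⇒ h Fact Fact ⇒ h h Fact ⇒ h h h
Derivation 2: Fact ⇒ Fact Fact ⇒ h Fact ⇒ h Fact Fact ⇒ h h Fact ⇒ h h h

Two distinct leftmost derivations for the same string.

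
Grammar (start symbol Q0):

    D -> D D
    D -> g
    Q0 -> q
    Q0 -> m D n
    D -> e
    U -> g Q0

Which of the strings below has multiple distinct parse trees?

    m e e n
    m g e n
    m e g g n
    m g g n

m e e n: 1 tree
m g e n: 1 tree
m e g g n: 2 trees
m g g n: 1 tree

m e g g n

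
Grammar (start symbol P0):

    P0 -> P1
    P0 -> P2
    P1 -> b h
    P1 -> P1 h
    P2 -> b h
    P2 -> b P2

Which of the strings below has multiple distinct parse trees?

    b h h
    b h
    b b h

b h

b h h: 1 tree
b h: 2 trees
b b h: 1 tree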